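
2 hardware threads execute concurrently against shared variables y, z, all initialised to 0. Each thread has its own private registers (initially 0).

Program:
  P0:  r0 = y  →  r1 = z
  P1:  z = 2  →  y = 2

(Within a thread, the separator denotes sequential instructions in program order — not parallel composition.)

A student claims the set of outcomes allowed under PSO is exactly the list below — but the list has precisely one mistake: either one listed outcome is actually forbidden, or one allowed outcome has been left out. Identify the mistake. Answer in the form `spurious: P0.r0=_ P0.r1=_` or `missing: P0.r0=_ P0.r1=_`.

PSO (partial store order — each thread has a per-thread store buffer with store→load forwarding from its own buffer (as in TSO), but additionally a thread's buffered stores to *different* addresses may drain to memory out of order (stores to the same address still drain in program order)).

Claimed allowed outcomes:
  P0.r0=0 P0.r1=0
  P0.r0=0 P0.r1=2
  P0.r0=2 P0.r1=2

missing: P0.r0=2 P0.r1=0

outcome vector order: (P0.r0,P0.r1)
PSO (4): 0/0; 0/2; 2/0; 2/2
PSO∖claimed = {2/0}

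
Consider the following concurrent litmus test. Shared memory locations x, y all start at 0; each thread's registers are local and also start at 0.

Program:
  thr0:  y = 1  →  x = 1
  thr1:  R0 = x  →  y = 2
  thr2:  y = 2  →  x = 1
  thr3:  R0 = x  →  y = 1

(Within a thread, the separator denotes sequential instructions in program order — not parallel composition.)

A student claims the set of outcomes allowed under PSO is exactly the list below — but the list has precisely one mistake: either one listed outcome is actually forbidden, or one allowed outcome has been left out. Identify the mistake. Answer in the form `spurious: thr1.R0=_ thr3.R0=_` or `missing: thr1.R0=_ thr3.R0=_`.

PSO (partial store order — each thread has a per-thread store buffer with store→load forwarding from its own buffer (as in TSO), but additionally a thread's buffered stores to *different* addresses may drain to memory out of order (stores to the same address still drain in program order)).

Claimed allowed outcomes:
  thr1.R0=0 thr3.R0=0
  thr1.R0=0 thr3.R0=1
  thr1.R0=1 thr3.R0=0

missing: thr1.R0=1 thr3.R0=1

outcome vector order: (thr1.R0,thr3.R0)
PSO: 4 outcomes — {00 01 10 11}
PSO∖claimed = {11}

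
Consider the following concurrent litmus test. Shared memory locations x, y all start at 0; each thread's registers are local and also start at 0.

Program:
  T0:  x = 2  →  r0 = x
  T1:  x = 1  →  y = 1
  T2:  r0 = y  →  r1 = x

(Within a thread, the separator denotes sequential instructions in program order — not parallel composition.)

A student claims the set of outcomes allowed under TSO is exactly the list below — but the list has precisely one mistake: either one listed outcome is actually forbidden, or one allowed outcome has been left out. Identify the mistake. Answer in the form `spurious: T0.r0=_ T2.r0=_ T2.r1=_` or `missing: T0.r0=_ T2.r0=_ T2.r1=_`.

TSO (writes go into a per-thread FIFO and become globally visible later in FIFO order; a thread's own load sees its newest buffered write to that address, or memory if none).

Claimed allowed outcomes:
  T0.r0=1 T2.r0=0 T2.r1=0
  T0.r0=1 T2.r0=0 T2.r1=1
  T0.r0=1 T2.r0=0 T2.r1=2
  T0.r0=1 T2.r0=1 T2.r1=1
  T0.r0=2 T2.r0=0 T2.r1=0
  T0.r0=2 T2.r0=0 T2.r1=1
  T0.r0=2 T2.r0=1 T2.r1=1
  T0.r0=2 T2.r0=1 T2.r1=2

missing: T0.r0=2 T2.r0=0 T2.r1=2

outcome vector order: (T0.r0,T2.r0,T2.r1)
TSO (9): 100, 101, 102, 111, 200, 201, 202, 211, 212
TSO∖claimed = {202}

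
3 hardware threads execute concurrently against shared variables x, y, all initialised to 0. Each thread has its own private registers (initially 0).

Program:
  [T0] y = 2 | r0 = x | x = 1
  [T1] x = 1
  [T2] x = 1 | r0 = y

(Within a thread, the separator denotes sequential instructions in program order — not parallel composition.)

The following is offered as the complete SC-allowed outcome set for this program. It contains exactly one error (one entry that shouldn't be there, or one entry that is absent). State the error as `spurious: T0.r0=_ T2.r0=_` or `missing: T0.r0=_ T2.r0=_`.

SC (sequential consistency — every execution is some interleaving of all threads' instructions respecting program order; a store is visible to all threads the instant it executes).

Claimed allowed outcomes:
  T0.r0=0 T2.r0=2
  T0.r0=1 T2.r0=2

missing: T0.r0=1 T2.r0=0

outcome vector order: (T0.r0,T2.r0)
SC: 3 outcomes — {02, 10, 12}
SC∖claimed = {10}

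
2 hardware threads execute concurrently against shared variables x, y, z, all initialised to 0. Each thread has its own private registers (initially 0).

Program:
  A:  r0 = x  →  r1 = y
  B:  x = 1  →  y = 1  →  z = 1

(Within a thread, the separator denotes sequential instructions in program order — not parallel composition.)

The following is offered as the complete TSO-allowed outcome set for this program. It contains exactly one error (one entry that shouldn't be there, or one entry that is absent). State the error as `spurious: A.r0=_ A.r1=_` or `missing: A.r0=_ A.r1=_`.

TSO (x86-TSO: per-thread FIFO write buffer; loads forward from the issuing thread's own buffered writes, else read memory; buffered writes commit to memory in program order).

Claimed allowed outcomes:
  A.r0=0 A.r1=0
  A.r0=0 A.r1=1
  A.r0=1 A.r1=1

outcome vector order: (A.r0,A.r1)
[TSO] allowed = {(0,0), (0,1), (1,0), (1,1)}
TSO∖claimed = {(1,0)}

missing: A.r0=1 A.r1=0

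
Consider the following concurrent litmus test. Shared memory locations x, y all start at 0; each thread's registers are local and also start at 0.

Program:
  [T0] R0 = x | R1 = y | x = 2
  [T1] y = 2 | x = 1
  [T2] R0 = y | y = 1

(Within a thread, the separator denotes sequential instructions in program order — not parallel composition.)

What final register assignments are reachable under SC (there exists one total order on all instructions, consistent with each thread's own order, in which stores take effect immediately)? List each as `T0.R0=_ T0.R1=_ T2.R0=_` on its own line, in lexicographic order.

T0.R0=0 T0.R1=0 T2.R0=0
T0.R0=0 T0.R1=0 T2.R0=2
T0.R0=0 T0.R1=1 T2.R0=0
T0.R0=0 T0.R1=1 T2.R0=2
T0.R0=0 T0.R1=2 T2.R0=0
T0.R0=0 T0.R1=2 T2.R0=2
T0.R0=1 T0.R1=1 T2.R0=0
T0.R0=1 T0.R1=1 T2.R0=2
T0.R0=1 T0.R1=2 T2.R0=0
T0.R0=1 T0.R1=2 T2.R0=2

outcome vector order: (T0.R0,T0.R1,T2.R0)
|SC outcomes| = 10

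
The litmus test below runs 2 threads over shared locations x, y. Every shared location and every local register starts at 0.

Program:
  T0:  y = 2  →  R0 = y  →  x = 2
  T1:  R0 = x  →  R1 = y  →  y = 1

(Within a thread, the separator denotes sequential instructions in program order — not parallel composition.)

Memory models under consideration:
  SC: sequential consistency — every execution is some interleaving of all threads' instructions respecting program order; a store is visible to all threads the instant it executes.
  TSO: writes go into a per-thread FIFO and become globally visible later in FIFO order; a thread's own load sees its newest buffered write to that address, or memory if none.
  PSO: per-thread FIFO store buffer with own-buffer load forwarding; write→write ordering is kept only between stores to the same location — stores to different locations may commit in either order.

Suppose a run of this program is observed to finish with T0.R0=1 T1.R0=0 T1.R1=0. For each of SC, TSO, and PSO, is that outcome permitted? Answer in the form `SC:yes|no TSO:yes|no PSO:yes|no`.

outcome vector order: (T0.R0,T1.R0,T1.R1)
SC: 5 outcomes — {1/0/0 1/0/2 2/0/0 2/0/2 2/2/2}
TSO: 5 outcomes — {1/0/0 1/0/2 2/0/0 2/0/2 2/2/2}
PSO: 6 outcomes — {1/0/0 1/0/2 2/0/0 2/0/2 2/2/0 2/2/2}
target 1/0/0 ∈ {SC,TSO,PSO}

SC:yes TSO:yes PSO:yes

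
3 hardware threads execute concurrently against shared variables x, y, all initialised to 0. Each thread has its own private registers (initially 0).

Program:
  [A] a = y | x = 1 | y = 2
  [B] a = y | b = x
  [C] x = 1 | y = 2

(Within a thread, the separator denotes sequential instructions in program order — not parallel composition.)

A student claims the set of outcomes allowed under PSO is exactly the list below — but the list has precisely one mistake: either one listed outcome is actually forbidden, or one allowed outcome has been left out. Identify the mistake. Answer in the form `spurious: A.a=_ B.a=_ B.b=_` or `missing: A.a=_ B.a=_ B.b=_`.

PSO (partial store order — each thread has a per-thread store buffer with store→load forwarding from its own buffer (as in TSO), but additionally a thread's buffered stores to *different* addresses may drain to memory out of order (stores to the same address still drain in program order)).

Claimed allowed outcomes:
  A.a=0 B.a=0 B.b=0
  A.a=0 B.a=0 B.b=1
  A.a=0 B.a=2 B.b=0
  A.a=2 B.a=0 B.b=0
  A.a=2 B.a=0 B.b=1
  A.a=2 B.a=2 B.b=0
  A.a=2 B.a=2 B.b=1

missing: A.a=0 B.a=2 B.b=1

outcome vector order: (A.a,B.a,B.b)
[PSO] allowed = {000 001 020 021 200 201 220 221}
PSO∖claimed = {021}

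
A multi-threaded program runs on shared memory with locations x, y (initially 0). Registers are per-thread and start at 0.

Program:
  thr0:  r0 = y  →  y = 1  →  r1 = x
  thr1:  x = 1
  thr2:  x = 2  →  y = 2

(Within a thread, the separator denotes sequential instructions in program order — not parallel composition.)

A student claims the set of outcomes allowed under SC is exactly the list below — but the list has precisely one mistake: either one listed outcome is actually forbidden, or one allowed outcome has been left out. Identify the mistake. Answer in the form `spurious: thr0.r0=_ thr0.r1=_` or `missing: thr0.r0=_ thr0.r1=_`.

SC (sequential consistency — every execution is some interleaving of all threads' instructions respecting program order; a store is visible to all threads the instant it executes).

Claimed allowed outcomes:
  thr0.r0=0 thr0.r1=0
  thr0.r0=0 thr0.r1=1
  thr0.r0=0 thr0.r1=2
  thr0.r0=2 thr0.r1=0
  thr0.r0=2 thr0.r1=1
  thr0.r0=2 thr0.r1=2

outcome vector order: (thr0.r0,thr0.r1)
under SC → <0 0>, <0 1>, <0 2>, <2 1>, <2 2>
claimed∖SC = {<2 0>}

spurious: thr0.r0=2 thr0.r1=0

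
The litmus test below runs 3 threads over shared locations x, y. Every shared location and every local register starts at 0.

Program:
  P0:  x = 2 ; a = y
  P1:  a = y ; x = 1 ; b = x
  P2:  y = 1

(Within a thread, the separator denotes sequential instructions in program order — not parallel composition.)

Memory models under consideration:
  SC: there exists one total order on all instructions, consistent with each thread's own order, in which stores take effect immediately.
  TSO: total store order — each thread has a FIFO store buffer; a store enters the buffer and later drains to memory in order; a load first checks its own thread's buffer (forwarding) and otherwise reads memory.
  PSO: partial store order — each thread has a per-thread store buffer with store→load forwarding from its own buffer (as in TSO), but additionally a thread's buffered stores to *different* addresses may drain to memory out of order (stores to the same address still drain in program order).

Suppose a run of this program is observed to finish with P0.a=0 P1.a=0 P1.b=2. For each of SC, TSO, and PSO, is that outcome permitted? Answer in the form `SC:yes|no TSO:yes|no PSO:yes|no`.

SC:yes TSO:yes PSO:yes

outcome vector order: (P0.a,P1.a,P1.b)
[SC] allowed = {0/0/1, 0/0/2, 0/1/1, 1/0/1, 1/0/2, 1/1/1, 1/1/2}
[TSO] allowed = {0/0/1, 0/0/2, 0/1/1, 0/1/2, 1/0/1, 1/0/2, 1/1/1, 1/1/2}
[PSO] allowed = {0/0/1, 0/0/2, 0/1/1, 0/1/2, 1/0/1, 1/0/2, 1/1/1, 1/1/2}
target 0/0/2 ∈ {SC,TSO,PSO}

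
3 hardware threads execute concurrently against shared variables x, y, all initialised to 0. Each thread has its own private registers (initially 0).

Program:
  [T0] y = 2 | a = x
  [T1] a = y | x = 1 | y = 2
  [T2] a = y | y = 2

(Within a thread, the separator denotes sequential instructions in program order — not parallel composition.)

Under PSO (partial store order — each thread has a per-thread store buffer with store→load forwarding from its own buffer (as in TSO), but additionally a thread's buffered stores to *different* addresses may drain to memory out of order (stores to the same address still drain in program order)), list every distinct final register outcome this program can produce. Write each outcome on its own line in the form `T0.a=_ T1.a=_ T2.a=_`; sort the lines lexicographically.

outcome vector order: (T0.a,T1.a,T2.a)
|PSO outcomes| = 8

T0.a=0 T1.a=0 T2.a=0
T0.a=0 T1.a=0 T2.a=2
T0.a=0 T1.a=2 T2.a=0
T0.a=0 T1.a=2 T2.a=2
T0.a=1 T1.a=0 T2.a=0
T0.a=1 T1.a=0 T2.a=2
T0.a=1 T1.a=2 T2.a=0
T0.a=1 T1.a=2 T2.a=2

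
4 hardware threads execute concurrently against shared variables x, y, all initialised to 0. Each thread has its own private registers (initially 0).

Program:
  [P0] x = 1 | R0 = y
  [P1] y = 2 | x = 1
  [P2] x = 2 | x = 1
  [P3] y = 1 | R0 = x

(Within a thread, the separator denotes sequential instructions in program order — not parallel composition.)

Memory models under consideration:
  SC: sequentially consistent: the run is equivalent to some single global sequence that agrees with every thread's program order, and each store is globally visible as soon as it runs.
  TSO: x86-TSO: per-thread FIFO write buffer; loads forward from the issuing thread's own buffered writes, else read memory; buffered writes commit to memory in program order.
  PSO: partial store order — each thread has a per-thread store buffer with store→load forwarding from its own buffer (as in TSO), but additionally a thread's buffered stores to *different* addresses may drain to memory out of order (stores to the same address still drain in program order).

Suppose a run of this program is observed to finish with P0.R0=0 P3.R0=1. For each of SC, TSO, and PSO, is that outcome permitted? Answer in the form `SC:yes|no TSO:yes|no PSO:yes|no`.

SC:yes TSO:yes PSO:yes

outcome vector order: (P0.R0,P3.R0)
[SC] allowed = {01, 02, 10, 11, 12, 20, 21, 22}
[TSO] allowed = {00, 01, 02, 10, 11, 12, 20, 21, 22}
[PSO] allowed = {00, 01, 02, 10, 11, 12, 20, 21, 22}
target 01 ∈ {SC,TSO,PSO}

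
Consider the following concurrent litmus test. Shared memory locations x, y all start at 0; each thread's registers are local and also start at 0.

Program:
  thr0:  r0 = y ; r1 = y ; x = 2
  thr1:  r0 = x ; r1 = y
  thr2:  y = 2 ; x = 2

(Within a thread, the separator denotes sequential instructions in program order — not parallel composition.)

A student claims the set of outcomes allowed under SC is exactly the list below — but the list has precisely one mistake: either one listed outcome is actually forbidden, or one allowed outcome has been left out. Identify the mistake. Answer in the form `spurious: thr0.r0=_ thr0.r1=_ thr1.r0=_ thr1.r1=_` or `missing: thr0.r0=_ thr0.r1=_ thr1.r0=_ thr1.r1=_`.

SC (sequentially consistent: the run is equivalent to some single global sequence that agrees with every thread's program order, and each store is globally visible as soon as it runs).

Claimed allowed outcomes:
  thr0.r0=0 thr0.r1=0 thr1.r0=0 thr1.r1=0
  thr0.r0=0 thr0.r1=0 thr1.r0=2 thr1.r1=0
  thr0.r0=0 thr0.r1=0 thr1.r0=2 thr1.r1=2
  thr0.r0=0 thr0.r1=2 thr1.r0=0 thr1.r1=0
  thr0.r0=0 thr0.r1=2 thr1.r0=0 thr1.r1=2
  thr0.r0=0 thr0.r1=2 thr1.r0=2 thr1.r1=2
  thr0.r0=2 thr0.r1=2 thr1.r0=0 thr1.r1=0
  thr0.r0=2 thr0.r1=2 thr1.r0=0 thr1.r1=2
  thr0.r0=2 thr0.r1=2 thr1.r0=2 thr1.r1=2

outcome vector order: (thr0.r0,thr0.r1,thr1.r0,thr1.r1)
under SC → 0/0/0/0, 0/0/0/2, 0/0/2/0, 0/0/2/2, 0/2/0/0, 0/2/0/2, 0/2/2/2, 2/2/0/0, 2/2/0/2, 2/2/2/2
SC∖claimed = {0/0/0/2}

missing: thr0.r0=0 thr0.r1=0 thr1.r0=0 thr1.r1=2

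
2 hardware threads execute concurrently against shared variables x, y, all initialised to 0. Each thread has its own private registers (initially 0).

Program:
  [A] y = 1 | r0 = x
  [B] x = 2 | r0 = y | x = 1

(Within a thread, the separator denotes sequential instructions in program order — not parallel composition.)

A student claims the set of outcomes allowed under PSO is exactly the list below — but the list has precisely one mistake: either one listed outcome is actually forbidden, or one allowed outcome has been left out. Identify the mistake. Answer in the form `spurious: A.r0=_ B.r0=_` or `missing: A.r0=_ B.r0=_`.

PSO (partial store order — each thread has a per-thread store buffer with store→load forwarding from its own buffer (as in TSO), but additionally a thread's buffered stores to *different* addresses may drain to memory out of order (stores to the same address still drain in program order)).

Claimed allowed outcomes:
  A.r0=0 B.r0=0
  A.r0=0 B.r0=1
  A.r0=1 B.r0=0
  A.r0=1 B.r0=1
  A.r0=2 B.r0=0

outcome vector order: (A.r0,B.r0)
[PSO] allowed = {0/0 0/1 1/0 1/1 2/0 2/1}
PSO∖claimed = {2/1}

missing: A.r0=2 B.r0=1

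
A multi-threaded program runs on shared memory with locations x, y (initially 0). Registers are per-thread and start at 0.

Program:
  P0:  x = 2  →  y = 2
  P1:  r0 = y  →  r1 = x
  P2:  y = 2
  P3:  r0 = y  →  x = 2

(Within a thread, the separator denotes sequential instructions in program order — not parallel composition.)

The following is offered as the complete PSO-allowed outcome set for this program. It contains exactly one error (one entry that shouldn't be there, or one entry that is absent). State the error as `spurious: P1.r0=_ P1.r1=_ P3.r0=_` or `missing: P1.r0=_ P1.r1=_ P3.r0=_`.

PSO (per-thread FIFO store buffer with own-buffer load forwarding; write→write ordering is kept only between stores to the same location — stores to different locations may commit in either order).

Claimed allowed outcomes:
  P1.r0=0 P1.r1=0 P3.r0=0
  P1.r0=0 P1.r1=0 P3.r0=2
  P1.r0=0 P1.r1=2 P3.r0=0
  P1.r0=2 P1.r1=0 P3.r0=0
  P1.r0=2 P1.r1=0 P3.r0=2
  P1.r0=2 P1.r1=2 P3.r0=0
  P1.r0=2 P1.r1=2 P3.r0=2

missing: P1.r0=0 P1.r1=2 P3.r0=2

outcome vector order: (P1.r0,P1.r1,P3.r0)
[PSO] allowed = {(0,0,0), (0,0,2), (0,2,0), (0,2,2), (2,0,0), (2,0,2), (2,2,0), (2,2,2)}
PSO∖claimed = {(0,2,2)}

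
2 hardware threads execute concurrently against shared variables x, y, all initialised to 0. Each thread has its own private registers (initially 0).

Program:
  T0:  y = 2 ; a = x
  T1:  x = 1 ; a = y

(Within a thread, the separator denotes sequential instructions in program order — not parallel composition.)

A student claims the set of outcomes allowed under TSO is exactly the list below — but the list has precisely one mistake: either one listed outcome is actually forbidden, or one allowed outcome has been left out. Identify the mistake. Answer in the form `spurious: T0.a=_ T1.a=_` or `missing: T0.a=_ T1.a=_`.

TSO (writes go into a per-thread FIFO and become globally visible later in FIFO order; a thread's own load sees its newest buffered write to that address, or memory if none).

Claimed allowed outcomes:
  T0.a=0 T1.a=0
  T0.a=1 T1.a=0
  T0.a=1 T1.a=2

outcome vector order: (T0.a,T1.a)
[TSO] allowed = {(0,0) (0,2) (1,0) (1,2)}
TSO∖claimed = {(0,2)}

missing: T0.a=0 T1.a=2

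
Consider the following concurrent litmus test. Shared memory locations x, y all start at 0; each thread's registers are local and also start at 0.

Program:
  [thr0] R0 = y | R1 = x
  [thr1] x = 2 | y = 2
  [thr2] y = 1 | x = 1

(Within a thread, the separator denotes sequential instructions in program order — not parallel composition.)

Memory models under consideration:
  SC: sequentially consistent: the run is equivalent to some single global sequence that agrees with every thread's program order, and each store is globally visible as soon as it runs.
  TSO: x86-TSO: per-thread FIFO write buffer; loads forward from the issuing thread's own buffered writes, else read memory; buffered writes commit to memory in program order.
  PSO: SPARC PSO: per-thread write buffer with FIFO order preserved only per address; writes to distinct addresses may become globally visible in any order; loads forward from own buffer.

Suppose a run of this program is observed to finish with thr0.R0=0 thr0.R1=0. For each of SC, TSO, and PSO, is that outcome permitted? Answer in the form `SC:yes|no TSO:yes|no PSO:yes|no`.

SC:yes TSO:yes PSO:yes

outcome vector order: (thr0.R0,thr0.R1)
under SC → (0,0) (0,1) (0,2) (1,0) (1,1) (1,2) (2,1) (2,2)
under TSO → (0,0) (0,1) (0,2) (1,0) (1,1) (1,2) (2,1) (2,2)
under PSO → (0,0) (0,1) (0,2) (1,0) (1,1) (1,2) (2,0) (2,1) (2,2)
target (0,0) ∈ {SC,TSO,PSO}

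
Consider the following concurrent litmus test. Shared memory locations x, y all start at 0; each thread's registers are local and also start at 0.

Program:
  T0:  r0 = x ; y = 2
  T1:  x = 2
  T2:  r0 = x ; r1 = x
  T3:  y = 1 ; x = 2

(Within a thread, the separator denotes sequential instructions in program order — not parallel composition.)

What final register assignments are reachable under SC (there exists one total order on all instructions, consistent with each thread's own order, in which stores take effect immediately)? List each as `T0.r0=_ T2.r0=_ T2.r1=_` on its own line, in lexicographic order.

outcome vector order: (T0.r0,T2.r0,T2.r1)
|SC outcomes| = 6

T0.r0=0 T2.r0=0 T2.r1=0
T0.r0=0 T2.r0=0 T2.r1=2
T0.r0=0 T2.r0=2 T2.r1=2
T0.r0=2 T2.r0=0 T2.r1=0
T0.r0=2 T2.r0=0 T2.r1=2
T0.r0=2 T2.r0=2 T2.r1=2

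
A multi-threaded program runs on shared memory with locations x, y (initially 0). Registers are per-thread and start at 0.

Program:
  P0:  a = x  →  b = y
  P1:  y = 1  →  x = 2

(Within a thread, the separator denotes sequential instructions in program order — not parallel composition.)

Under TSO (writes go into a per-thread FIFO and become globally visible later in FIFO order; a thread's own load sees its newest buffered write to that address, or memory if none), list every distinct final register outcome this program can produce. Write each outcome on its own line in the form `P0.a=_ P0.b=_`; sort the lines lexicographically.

outcome vector order: (P0.a,P0.b)
|TSO outcomes| = 3

P0.a=0 P0.b=0
P0.a=0 P0.b=1
P0.a=2 P0.b=1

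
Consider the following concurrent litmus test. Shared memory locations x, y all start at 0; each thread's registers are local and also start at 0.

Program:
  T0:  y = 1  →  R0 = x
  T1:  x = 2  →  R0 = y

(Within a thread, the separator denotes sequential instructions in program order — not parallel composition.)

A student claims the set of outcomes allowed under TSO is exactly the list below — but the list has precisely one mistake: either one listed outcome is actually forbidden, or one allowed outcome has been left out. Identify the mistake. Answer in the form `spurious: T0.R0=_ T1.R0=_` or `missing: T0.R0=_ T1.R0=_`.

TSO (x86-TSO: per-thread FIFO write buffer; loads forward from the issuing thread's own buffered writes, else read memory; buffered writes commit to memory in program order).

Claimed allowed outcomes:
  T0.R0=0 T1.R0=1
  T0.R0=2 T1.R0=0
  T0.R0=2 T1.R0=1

outcome vector order: (T0.R0,T1.R0)
[TSO] allowed = {0/0 0/1 2/0 2/1}
TSO∖claimed = {0/0}

missing: T0.R0=0 T1.R0=0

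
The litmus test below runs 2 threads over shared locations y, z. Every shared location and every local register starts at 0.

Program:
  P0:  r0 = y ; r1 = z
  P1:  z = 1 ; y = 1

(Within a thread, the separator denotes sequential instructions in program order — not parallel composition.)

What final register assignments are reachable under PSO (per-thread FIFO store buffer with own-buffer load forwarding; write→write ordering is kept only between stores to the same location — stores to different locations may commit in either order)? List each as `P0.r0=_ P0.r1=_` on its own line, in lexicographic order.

outcome vector order: (P0.r0,P0.r1)
|PSO outcomes| = 4

P0.r0=0 P0.r1=0
P0.r0=0 P0.r1=1
P0.r0=1 P0.r1=0
P0.r0=1 P0.r1=1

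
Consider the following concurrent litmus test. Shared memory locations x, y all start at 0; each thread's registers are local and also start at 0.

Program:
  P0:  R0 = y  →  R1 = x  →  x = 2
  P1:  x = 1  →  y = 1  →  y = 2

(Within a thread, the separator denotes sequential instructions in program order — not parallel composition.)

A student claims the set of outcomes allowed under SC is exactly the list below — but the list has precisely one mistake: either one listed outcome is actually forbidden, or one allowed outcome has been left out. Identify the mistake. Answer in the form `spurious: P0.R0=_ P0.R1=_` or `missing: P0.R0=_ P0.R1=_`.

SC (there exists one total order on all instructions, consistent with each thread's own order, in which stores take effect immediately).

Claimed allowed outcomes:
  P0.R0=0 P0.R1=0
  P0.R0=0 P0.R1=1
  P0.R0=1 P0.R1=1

missing: P0.R0=2 P0.R1=1

outcome vector order: (P0.R0,P0.R1)
SC (4): <0 0>; <0 1>; <1 1>; <2 1>
SC∖claimed = {<2 1>}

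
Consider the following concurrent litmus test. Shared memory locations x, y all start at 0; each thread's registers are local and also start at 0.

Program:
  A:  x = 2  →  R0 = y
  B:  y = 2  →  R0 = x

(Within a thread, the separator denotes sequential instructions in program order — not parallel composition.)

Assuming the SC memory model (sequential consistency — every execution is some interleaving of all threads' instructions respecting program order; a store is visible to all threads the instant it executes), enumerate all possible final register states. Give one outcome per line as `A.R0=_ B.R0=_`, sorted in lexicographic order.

A.R0=0 B.R0=2
A.R0=2 B.R0=0
A.R0=2 B.R0=2

outcome vector order: (A.R0,B.R0)
|SC outcomes| = 3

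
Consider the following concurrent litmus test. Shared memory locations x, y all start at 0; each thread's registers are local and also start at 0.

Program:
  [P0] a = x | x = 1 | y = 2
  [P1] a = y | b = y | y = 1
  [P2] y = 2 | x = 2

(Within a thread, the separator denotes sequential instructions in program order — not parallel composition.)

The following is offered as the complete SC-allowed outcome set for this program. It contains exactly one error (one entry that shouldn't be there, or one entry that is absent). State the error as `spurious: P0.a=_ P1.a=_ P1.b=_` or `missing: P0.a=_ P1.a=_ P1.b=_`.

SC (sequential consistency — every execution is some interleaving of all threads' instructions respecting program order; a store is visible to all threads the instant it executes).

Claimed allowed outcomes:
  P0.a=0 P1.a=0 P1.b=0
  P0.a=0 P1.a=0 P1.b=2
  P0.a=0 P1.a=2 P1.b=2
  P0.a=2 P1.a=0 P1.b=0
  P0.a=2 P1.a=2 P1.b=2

missing: P0.a=2 P1.a=0 P1.b=2

outcome vector order: (P0.a,P1.a,P1.b)
under SC → 0/0/0 0/0/2 0/2/2 2/0/0 2/0/2 2/2/2
SC∖claimed = {2/0/2}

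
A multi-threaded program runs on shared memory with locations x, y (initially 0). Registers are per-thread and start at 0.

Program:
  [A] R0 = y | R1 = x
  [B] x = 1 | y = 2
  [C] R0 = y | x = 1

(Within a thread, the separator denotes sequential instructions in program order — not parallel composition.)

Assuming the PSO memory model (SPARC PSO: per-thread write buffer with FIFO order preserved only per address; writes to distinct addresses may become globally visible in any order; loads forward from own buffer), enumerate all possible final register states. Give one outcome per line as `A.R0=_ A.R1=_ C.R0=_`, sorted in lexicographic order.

outcome vector order: (A.R0,A.R1,C.R0)
|PSO outcomes| = 8

A.R0=0 A.R1=0 C.R0=0
A.R0=0 A.R1=0 C.R0=2
A.R0=0 A.R1=1 C.R0=0
A.R0=0 A.R1=1 C.R0=2
A.R0=2 A.R1=0 C.R0=0
A.R0=2 A.R1=0 C.R0=2
A.R0=2 A.R1=1 C.R0=0
A.R0=2 A.R1=1 C.R0=2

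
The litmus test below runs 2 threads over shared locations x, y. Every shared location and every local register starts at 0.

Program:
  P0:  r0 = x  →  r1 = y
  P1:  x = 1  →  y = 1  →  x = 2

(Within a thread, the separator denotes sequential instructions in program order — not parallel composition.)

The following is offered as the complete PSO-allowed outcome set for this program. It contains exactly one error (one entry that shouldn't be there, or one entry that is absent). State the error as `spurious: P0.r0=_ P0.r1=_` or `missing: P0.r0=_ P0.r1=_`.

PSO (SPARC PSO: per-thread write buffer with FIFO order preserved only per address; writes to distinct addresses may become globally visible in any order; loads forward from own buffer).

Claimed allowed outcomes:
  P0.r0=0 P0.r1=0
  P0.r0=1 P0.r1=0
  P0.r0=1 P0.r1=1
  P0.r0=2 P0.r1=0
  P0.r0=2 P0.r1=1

outcome vector order: (P0.r0,P0.r1)
[PSO] allowed = {00, 01, 10, 11, 20, 21}
PSO∖claimed = {01}

missing: P0.r0=0 P0.r1=1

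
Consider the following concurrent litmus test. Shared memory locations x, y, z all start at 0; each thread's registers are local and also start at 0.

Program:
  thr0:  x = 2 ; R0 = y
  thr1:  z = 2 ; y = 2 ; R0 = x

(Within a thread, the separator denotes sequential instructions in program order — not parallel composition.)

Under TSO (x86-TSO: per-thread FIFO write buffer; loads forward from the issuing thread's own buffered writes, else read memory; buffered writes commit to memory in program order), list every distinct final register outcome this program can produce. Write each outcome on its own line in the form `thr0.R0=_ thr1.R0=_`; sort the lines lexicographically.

thr0.R0=0 thr1.R0=0
thr0.R0=0 thr1.R0=2
thr0.R0=2 thr1.R0=0
thr0.R0=2 thr1.R0=2

outcome vector order: (thr0.R0,thr1.R0)
|TSO outcomes| = 4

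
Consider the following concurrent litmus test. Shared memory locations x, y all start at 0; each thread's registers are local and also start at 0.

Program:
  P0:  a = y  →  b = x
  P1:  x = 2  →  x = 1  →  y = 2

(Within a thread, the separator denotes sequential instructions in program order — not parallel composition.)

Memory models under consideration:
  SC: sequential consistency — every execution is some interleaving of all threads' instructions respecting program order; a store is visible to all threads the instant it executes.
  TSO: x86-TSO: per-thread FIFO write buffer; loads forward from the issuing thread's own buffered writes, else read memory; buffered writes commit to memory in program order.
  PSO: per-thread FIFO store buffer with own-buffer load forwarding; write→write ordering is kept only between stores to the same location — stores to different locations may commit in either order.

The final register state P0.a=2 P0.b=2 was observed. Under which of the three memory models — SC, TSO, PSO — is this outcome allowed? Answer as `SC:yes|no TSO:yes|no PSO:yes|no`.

SC:no TSO:no PSO:yes

outcome vector order: (P0.a,P0.b)
SC (4): (0,0); (0,1); (0,2); (2,1)
TSO (4): (0,0); (0,1); (0,2); (2,1)
PSO (6): (0,0); (0,1); (0,2); (2,0); (2,1); (2,2)
target (2,2) ∈ {PSO}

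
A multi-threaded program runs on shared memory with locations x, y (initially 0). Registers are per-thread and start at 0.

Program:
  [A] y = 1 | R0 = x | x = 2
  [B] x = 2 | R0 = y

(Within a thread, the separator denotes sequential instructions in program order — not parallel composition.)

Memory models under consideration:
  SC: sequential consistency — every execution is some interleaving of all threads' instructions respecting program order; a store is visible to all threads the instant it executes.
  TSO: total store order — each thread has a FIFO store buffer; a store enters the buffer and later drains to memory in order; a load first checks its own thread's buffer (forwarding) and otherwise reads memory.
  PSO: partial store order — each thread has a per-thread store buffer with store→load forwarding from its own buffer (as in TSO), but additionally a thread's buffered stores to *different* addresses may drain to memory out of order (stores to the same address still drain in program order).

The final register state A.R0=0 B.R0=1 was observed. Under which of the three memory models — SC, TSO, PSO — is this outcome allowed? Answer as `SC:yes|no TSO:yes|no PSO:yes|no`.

SC:yes TSO:yes PSO:yes

outcome vector order: (A.R0,B.R0)
[SC] allowed = {01, 20, 21}
[TSO] allowed = {00, 01, 20, 21}
[PSO] allowed = {00, 01, 20, 21}
target 01 ∈ {SC,TSO,PSO}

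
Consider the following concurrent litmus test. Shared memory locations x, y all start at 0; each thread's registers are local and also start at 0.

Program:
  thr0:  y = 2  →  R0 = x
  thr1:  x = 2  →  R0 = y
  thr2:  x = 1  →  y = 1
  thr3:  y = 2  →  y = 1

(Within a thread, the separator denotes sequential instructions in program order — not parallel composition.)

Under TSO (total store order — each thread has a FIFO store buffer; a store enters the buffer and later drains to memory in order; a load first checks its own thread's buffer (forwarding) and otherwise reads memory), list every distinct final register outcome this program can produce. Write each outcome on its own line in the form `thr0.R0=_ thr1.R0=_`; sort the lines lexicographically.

outcome vector order: (thr0.R0,thr1.R0)
|TSO outcomes| = 9

thr0.R0=0 thr1.R0=0
thr0.R0=0 thr1.R0=1
thr0.R0=0 thr1.R0=2
thr0.R0=1 thr1.R0=0
thr0.R0=1 thr1.R0=1
thr0.R0=1 thr1.R0=2
thr0.R0=2 thr1.R0=0
thr0.R0=2 thr1.R0=1
thr0.R0=2 thr1.R0=2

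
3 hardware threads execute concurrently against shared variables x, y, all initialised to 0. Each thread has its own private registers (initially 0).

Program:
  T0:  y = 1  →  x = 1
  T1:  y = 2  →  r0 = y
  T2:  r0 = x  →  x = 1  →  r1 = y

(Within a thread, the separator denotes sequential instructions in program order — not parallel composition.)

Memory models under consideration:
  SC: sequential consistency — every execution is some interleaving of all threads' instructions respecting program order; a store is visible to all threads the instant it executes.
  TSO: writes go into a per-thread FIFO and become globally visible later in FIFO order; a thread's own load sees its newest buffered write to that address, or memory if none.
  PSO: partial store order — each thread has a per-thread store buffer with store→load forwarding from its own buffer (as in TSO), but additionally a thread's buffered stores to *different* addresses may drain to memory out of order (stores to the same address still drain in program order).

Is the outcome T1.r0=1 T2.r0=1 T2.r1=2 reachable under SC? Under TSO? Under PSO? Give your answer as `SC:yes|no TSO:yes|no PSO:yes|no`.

outcome vector order: (T1.r0,T2.r0,T2.r1)
SC: 9 outcomes — {(1,0,0); (1,0,1); (1,0,2); (1,1,1); (2,0,0); (2,0,1); (2,0,2); (2,1,1); (2,1,2)}
TSO: 9 outcomes — {(1,0,0); (1,0,1); (1,0,2); (1,1,1); (2,0,0); (2,0,1); (2,0,2); (2,1,1); (2,1,2)}
PSO: 12 outcomes — {(1,0,0); (1,0,1); (1,0,2); (1,1,0); (1,1,1); (1,1,2); (2,0,0); (2,0,1); (2,0,2); (2,1,0); (2,1,1); (2,1,2)}
target (1,1,2) ∈ {PSO}

SC:no TSO:no PSO:yes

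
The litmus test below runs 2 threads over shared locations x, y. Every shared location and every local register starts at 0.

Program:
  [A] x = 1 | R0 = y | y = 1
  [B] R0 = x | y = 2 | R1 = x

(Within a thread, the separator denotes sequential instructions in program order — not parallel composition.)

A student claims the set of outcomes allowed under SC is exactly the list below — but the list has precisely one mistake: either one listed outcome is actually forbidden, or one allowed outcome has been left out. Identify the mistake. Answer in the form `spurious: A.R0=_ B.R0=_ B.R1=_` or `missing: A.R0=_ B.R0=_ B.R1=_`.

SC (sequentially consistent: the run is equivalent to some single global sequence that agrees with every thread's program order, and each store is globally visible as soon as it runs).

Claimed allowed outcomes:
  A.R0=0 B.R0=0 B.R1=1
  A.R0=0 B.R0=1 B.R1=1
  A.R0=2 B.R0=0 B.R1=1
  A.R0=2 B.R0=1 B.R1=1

outcome vector order: (A.R0,B.R0,B.R1)
[SC] allowed = {(0,0,1) (0,1,1) (2,0,0) (2,0,1) (2,1,1)}
SC∖claimed = {(2,0,0)}

missing: A.R0=2 B.R0=0 B.R1=0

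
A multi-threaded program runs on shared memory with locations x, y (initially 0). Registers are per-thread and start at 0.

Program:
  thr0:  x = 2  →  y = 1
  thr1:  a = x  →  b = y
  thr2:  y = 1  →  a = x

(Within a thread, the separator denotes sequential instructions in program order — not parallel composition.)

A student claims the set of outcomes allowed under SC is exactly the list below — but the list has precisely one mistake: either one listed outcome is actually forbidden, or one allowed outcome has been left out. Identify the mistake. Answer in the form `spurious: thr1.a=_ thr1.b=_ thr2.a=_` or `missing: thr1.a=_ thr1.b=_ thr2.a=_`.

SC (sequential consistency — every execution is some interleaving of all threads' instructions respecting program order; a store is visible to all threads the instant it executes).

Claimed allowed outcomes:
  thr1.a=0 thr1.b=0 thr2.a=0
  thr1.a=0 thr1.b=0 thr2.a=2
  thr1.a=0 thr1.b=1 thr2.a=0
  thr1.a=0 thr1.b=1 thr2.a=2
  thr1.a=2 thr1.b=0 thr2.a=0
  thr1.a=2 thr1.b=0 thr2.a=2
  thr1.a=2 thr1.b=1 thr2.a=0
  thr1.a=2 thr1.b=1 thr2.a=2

outcome vector order: (thr1.a,thr1.b,thr2.a)
SC: 7 outcomes — {<0 0 0>; <0 0 2>; <0 1 0>; <0 1 2>; <2 0 2>; <2 1 0>; <2 1 2>}
claimed∖SC = {<2 0 0>}

spurious: thr1.a=2 thr1.b=0 thr2.a=0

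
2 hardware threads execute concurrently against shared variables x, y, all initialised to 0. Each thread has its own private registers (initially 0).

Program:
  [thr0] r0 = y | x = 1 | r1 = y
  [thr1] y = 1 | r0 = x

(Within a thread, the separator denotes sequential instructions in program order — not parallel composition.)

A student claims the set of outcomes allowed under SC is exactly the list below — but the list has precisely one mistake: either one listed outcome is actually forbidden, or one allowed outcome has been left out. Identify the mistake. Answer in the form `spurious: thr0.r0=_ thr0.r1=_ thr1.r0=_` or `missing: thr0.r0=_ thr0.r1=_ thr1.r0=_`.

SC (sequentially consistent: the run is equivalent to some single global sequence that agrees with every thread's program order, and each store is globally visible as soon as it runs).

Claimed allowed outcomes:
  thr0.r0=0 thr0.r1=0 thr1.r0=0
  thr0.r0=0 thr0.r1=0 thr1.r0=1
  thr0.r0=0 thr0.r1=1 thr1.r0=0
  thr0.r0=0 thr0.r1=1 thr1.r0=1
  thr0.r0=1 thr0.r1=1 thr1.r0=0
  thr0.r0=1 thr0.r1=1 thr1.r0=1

spurious: thr0.r0=0 thr0.r1=0 thr1.r0=0

outcome vector order: (thr0.r0,thr0.r1,thr1.r0)
SC: 5 outcomes — {001, 010, 011, 110, 111}
claimed∖SC = {000}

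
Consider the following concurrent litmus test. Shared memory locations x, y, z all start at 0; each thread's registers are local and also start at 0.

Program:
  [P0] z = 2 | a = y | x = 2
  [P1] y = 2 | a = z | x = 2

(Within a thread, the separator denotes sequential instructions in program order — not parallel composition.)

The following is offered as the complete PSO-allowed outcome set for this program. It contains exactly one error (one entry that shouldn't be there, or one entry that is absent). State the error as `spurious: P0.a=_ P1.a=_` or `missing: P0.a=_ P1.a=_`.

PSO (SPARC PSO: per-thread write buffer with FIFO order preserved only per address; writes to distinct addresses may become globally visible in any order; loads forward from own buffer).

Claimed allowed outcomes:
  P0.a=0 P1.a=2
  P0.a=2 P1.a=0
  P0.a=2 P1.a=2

missing: P0.a=0 P1.a=0

outcome vector order: (P0.a,P1.a)
PSO (4): (0,0), (0,2), (2,0), (2,2)
PSO∖claimed = {(0,0)}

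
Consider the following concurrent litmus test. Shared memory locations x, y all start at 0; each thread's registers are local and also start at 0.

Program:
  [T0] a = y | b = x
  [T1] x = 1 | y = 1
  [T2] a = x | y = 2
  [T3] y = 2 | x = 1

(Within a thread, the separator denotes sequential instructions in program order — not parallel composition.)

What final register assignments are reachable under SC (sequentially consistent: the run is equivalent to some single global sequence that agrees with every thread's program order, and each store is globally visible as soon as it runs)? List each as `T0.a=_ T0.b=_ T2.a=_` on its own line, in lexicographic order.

outcome vector order: (T0.a,T0.b,T2.a)
|SC outcomes| = 10

T0.a=0 T0.b=0 T2.a=0
T0.a=0 T0.b=0 T2.a=1
T0.a=0 T0.b=1 T2.a=0
T0.a=0 T0.b=1 T2.a=1
T0.a=1 T0.b=1 T2.a=0
T0.a=1 T0.b=1 T2.a=1
T0.a=2 T0.b=0 T2.a=0
T0.a=2 T0.b=0 T2.a=1
T0.a=2 T0.b=1 T2.a=0
T0.a=2 T0.b=1 T2.a=1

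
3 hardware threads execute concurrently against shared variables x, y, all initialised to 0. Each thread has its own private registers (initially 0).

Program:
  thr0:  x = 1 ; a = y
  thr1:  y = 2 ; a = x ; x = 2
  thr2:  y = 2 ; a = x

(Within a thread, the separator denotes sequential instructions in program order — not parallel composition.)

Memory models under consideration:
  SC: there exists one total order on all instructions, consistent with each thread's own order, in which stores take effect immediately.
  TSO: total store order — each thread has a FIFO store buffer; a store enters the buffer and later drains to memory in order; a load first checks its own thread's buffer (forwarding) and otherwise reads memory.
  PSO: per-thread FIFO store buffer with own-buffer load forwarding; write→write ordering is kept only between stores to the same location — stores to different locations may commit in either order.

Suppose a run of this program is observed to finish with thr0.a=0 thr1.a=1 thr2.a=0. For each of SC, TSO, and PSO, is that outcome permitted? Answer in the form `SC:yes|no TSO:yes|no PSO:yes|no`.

outcome vector order: (thr0.a,thr1.a,thr2.a)
under SC → 011 012 200 201 202 210 211 212
under TSO → 000 001 002 010 011 012 200 201 202 210 211 212
under PSO → 000 001 002 010 011 012 200 201 202 210 211 212
target 010 ∈ {TSO,PSO}

SC:no TSO:yes PSO:yes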